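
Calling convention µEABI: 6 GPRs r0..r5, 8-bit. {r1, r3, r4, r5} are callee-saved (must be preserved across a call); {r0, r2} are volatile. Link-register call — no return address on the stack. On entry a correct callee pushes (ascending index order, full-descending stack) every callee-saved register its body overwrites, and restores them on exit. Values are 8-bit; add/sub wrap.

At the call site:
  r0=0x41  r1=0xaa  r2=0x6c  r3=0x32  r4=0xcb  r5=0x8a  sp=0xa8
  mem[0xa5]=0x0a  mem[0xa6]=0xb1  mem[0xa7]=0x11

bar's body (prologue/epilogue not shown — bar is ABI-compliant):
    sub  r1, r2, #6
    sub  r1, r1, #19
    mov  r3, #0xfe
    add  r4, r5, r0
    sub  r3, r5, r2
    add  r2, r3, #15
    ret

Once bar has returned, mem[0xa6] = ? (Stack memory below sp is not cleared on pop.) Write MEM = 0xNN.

prologue: push r1 -> mem[0xa7]=0xaa, sp=0xa7
prologue: push r3 -> mem[0xa6]=0x32, sp=0xa6
prologue: push r4 -> mem[0xa5]=0xcb, sp=0xa5
body[0] sub  r1, r2, #6 -> r1=0x66
body[1] sub  r1, r1, #19 -> r1=0x53
body[2] mov  r3, #0xfe -> r3=0xfe
body[3] add  r4, r5, r0 -> r4=0xcb
body[4] sub  r3, r5, r2 -> r3=0x1e
body[5] add  r2, r3, #15 -> r2=0x2d
epilogue: pop r4=0xcb, sp=0xa6
epilogue: pop r3=0x32, sp=0xa7
epilogue: pop r1=0xaa, sp=0xa8
prologue pushed ['r1', 'r3', 'r4'] at ['0xa7', '0xa6', '0xa5']

MEM = 0x32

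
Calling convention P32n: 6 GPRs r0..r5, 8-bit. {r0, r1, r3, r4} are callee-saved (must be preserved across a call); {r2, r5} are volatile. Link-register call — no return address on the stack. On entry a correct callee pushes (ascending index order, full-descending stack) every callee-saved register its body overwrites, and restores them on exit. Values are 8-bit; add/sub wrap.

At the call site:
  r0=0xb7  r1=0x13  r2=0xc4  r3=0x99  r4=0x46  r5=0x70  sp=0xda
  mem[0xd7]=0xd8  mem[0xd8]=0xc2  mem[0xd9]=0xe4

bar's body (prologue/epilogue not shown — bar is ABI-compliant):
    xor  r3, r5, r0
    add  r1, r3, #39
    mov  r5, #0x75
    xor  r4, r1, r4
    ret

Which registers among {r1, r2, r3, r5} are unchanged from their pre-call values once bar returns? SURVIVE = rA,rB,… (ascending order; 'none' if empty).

prologue: push r1 -> mem[0xd9]=0x13, sp=0xd9
prologue: push r3 -> mem[0xd8]=0x99, sp=0xd8
prologue: push r4 -> mem[0xd7]=0x46, sp=0xd7
body[0] xor  r3, r5, r0 -> r3=0xc7
body[1] add  r1, r3, #39 -> r1=0xee
body[2] mov  r5, #0x75 -> r5=0x75
body[3] xor  r4, r1, r4 -> r4=0xa8
epilogue: pop r4=0x46, sp=0xd8
epilogue: pop r3=0x99, sp=0xd9
epilogue: pop r1=0x13, sp=0xda
r1: callee-saved, written=True
r2: caller-saved, written=False
r3: callee-saved, written=True
r5: caller-saved, written=True

SURVIVE = r1,r2,r3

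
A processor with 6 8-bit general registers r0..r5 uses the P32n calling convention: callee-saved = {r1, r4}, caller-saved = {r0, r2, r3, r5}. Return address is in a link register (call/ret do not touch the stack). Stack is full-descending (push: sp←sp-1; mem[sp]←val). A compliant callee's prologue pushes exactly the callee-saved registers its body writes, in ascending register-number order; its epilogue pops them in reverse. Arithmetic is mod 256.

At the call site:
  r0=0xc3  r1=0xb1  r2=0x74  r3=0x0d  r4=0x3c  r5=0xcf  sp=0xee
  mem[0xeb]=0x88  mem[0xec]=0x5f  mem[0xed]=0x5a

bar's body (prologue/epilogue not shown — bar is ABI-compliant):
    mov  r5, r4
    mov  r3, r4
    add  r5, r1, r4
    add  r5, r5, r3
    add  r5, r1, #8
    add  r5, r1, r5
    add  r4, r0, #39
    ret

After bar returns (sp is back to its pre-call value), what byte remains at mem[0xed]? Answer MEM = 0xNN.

MEM = 0x3c

prologue: push r4 -> mem[0xed]=0x3c, sp=0xed
body[0] mov  r5, r4 -> r5=0x3c
body[1] mov  r3, r4 -> r3=0x3c
body[2] add  r5, r1, r4 -> r5=0xed
body[3] add  r5, r5, r3 -> r5=0x29
body[4] add  r5, r1, #8 -> r5=0xb9
body[5] add  r5, r1, r5 -> r5=0x6a
body[6] add  r4, r0, #39 -> r4=0xea
epilogue: pop r4=0x3c, sp=0xee
prologue pushed ['r4'] at ['0xed']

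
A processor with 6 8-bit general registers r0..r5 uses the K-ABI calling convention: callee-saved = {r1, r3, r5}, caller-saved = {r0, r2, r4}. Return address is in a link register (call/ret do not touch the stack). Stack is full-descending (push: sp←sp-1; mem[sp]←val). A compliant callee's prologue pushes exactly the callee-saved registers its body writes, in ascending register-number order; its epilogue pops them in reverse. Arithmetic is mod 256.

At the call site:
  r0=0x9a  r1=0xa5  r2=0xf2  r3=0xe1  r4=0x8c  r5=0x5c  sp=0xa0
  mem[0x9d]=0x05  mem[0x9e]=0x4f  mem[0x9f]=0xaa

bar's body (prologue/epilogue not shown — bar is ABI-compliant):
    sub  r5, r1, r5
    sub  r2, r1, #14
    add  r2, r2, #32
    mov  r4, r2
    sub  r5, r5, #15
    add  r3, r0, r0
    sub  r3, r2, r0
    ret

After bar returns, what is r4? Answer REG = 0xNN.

REG = 0xb7

prologue: push r3 -> mem[0x9f]=0xe1, sp=0x9f
prologue: push r5 -> mem[0x9e]=0x5c, sp=0x9e
body[0] sub  r5, r1, r5 -> r5=0x49
body[1] sub  r2, r1, #14 -> r2=0x97
body[2] add  r2, r2, #32 -> r2=0xb7
body[3] mov  r4, r2 -> r4=0xb7
body[4] sub  r5, r5, #15 -> r5=0x3a
body[5] add  r3, r0, r0 -> r3=0x34
body[6] sub  r3, r2, r0 -> r3=0x1d
epilogue: pop r5=0x5c, sp=0x9f
epilogue: pop r3=0xe1, sp=0xa0
r4 is caller-saved -> body value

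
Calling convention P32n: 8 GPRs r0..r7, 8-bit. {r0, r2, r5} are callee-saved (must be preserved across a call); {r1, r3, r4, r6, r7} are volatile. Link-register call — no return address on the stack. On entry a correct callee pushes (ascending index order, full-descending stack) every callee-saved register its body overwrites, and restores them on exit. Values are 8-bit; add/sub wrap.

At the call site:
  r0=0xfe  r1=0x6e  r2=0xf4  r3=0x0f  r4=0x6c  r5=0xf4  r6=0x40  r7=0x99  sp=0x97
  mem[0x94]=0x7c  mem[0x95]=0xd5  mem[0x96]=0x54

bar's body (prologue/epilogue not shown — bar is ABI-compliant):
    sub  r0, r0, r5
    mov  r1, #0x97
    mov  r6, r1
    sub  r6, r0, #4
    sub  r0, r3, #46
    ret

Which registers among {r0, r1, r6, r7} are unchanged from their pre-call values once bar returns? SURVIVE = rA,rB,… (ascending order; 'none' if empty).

SURVIVE = r0,r7

prologue: push r0 → mem[0x96]=0xfe, sp=0x96
body[0] sub  r0, r0, r5 → r0=0x0a
body[1] mov  r1, #0x97 → r1=0x97
body[2] mov  r6, r1 → r6=0x97
body[3] sub  r6, r0, #4 → r6=0x06
body[4] sub  r0, r3, #46 → r0=0xe1
epilogue: pop r0=0xfe, sp=0x97
r0: callee-saved, written=True
r1: caller-saved, written=True
r6: caller-saved, written=True
r7: caller-saved, written=False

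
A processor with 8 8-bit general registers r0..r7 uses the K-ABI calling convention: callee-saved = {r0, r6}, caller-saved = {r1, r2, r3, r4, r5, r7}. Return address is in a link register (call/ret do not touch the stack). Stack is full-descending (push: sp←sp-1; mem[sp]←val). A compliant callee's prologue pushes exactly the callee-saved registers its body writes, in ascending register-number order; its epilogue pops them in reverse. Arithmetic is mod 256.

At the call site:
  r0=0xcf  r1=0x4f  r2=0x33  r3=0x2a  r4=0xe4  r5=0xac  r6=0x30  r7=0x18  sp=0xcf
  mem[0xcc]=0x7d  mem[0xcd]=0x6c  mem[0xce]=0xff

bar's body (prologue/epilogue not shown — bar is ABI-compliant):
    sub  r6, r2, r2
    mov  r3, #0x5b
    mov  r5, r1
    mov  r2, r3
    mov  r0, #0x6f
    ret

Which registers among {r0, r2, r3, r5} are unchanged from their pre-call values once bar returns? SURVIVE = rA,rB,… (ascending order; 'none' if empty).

SURVIVE = r0

prologue: push r0 -> mem[0xce]=0xcf, sp=0xce
prologue: push r6 -> mem[0xcd]=0x30, sp=0xcd
body[0] sub  r6, r2, r2 -> r6=0x00
body[1] mov  r3, #0x5b -> r3=0x5b
body[2] mov  r5, r1 -> r5=0x4f
body[3] mov  r2, r3 -> r2=0x5b
body[4] mov  r0, #0x6f -> r0=0x6f
epilogue: pop r6=0x30, sp=0xce
epilogue: pop r0=0xcf, sp=0xcf
r0: callee-saved, written=True
r2: caller-saved, written=True
r3: caller-saved, written=True
r5: caller-saved, written=True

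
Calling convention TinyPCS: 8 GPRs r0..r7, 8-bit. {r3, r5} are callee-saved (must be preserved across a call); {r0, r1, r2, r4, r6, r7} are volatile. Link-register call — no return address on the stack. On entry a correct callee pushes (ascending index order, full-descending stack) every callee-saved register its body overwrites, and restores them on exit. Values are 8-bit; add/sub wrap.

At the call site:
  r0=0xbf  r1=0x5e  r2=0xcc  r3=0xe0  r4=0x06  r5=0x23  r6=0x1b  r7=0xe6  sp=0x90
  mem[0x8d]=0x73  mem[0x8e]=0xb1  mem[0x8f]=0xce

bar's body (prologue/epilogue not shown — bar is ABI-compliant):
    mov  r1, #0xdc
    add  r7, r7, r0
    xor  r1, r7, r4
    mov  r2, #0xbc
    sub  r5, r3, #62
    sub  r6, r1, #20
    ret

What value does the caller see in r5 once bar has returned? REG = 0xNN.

prologue: push r5 → mem[0x8f]=0x23, sp=0x8f
body[0] mov  r1, #0xdc → r1=0xdc
body[1] add  r7, r7, r0 → r7=0xa5
body[2] xor  r1, r7, r4 → r1=0xa3
body[3] mov  r2, #0xbc → r2=0xbc
body[4] sub  r5, r3, #62 → r5=0xa2
body[5] sub  r6, r1, #20 → r6=0x8f
epilogue: pop r5=0x23, sp=0x90
r5 is callee-saved → restored

REG = 0x23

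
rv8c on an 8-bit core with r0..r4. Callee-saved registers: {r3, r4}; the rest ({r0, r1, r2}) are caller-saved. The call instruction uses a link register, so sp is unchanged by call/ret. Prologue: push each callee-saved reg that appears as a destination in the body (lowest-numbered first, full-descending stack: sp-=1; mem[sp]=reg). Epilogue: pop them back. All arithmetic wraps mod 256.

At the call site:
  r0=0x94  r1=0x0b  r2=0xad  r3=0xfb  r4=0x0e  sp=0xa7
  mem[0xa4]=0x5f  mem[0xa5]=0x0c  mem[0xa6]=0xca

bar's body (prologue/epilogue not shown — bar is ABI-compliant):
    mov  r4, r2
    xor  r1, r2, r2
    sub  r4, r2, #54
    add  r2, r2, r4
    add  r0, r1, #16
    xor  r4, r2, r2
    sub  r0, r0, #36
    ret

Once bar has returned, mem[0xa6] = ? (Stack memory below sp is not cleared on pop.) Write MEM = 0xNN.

prologue: push r4 → mem[0xa6]=0x0e, sp=0xa6
body[0] mov  r4, r2 → r4=0xad
body[1] xor  r1, r2, r2 → r1=0x00
body[2] sub  r4, r2, #54 → r4=0x77
body[3] add  r2, r2, r4 → r2=0x24
body[4] add  r0, r1, #16 → r0=0x10
body[5] xor  r4, r2, r2 → r4=0x00
body[6] sub  r0, r0, #36 → r0=0xec
epilogue: pop r4=0x0e, sp=0xa7
prologue pushed ['r4'] at ['0xa6']

MEM = 0x0e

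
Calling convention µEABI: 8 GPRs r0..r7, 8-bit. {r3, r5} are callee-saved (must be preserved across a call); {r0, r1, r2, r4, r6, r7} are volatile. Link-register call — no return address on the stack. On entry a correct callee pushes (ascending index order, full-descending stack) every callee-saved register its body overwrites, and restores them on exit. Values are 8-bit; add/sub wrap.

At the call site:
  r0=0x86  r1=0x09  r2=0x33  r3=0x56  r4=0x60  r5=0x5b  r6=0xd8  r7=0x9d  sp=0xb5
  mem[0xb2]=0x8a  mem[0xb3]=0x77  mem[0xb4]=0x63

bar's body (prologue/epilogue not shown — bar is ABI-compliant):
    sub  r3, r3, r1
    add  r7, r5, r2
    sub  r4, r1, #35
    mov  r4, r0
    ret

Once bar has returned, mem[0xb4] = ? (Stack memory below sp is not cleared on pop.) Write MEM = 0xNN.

prologue: push r3 → mem[0xb4]=0x56, sp=0xb4
body[0] sub  r3, r3, r1 → r3=0x4d
body[1] add  r7, r5, r2 → r7=0x8e
body[2] sub  r4, r1, #35 → r4=0xe6
body[3] mov  r4, r0 → r4=0x86
epilogue: pop r3=0x56, sp=0xb5
prologue pushed ['r3'] at ['0xb4']

MEM = 0x56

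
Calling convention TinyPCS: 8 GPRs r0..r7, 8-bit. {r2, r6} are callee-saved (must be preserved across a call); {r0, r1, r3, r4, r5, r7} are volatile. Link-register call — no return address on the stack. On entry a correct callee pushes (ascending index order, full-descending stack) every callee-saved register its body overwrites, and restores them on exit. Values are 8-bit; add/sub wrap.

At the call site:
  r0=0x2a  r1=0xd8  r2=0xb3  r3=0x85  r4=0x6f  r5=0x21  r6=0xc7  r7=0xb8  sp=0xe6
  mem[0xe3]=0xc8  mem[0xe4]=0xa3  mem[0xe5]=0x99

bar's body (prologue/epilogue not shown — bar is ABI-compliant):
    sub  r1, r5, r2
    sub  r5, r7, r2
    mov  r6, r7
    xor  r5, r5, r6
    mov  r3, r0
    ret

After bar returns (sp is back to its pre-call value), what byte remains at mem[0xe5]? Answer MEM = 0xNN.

MEM = 0xc7

prologue: push r6 → mem[0xe5]=0xc7, sp=0xe5
body[0] sub  r1, r5, r2 → r1=0x6e
body[1] sub  r5, r7, r2 → r5=0x05
body[2] mov  r6, r7 → r6=0xb8
body[3] xor  r5, r5, r6 → r5=0xbd
body[4] mov  r3, r0 → r3=0x2a
epilogue: pop r6=0xc7, sp=0xe6
prologue pushed ['r6'] at ['0xe5']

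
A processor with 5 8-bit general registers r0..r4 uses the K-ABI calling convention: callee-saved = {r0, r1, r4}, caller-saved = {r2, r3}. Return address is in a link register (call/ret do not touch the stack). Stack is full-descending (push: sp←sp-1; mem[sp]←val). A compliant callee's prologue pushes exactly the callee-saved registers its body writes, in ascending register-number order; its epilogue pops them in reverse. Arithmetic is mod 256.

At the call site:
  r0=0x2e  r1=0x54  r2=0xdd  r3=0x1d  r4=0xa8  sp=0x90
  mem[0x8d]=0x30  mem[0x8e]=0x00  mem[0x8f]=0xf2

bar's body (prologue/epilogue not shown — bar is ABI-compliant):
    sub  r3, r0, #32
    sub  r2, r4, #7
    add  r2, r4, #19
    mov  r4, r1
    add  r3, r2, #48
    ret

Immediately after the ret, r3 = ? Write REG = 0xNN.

prologue: push r4 -> mem[0x8f]=0xa8, sp=0x8f
body[0] sub  r3, r0, #32 -> r3=0x0e
body[1] sub  r2, r4, #7 -> r2=0xa1
body[2] add  r2, r4, #19 -> r2=0xbb
body[3] mov  r4, r1 -> r4=0x54
body[4] add  r3, r2, #48 -> r3=0xeb
epilogue: pop r4=0xa8, sp=0x90
r3 is caller-saved -> body value

REG = 0xeb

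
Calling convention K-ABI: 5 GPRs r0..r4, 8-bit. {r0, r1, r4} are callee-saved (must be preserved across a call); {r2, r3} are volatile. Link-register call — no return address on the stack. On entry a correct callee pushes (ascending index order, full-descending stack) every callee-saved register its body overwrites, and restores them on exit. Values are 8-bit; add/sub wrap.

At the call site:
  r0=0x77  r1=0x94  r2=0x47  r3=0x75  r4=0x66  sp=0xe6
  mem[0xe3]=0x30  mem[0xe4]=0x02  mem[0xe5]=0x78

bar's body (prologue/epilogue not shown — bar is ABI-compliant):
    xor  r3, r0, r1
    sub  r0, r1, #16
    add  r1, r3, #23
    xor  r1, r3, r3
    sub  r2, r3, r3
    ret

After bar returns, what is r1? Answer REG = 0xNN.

REG = 0x94

prologue: push r0 -> mem[0xe5]=0x77, sp=0xe5
prologue: push r1 -> mem[0xe4]=0x94, sp=0xe4
body[0] xor  r3, r0, r1 -> r3=0xe3
body[1] sub  r0, r1, #16 -> r0=0x84
body[2] add  r1, r3, #23 -> r1=0xfa
body[3] xor  r1, r3, r3 -> r1=0x00
body[4] sub  r2, r3, r3 -> r2=0x00
epilogue: pop r1=0x94, sp=0xe5
epilogue: pop r0=0x77, sp=0xe6
r1 is callee-saved -> restored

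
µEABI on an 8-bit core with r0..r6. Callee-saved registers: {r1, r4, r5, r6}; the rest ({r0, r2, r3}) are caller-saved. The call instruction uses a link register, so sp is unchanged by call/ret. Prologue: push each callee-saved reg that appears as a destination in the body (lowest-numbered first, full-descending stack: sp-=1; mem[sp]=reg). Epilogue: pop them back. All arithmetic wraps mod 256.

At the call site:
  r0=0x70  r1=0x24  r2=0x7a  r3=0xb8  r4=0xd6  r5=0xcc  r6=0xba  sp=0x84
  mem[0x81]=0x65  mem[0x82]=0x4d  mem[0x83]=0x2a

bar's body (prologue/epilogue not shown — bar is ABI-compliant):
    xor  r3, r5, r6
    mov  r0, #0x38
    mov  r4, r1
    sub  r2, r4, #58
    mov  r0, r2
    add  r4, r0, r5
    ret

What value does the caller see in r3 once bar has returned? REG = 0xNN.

prologue: push r4 → mem[0x83]=0xd6, sp=0x83
body[0] xor  r3, r5, r6 → r3=0x76
body[1] mov  r0, #0x38 → r0=0x38
body[2] mov  r4, r1 → r4=0x24
body[3] sub  r2, r4, #58 → r2=0xea
body[4] mov  r0, r2 → r0=0xea
body[5] add  r4, r0, r5 → r4=0xb6
epilogue: pop r4=0xd6, sp=0x84
r3 is caller-saved → body value

REG = 0x76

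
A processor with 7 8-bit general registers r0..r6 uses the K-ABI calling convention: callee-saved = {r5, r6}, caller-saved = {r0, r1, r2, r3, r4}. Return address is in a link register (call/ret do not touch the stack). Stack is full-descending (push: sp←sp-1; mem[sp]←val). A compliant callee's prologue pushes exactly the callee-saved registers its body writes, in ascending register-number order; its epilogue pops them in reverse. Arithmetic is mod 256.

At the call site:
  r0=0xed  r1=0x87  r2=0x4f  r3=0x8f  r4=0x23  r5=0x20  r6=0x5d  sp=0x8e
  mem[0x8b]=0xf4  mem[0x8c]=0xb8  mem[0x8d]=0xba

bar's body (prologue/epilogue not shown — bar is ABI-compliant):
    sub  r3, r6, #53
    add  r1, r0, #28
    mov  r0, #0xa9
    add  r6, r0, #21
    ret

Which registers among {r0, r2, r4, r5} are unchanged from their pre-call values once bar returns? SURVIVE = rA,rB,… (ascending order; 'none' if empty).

SURVIVE = r2,r4,r5

prologue: push r6 → mem[0x8d]=0x5d, sp=0x8d
body[0] sub  r3, r6, #53 → r3=0x28
body[1] add  r1, r0, #28 → r1=0x09
body[2] mov  r0, #0xa9 → r0=0xa9
body[3] add  r6, r0, #21 → r6=0xbe
epilogue: pop r6=0x5d, sp=0x8e
r0: caller-saved, written=True
r2: caller-saved, written=False
r4: caller-saved, written=False
r5: callee-saved, written=False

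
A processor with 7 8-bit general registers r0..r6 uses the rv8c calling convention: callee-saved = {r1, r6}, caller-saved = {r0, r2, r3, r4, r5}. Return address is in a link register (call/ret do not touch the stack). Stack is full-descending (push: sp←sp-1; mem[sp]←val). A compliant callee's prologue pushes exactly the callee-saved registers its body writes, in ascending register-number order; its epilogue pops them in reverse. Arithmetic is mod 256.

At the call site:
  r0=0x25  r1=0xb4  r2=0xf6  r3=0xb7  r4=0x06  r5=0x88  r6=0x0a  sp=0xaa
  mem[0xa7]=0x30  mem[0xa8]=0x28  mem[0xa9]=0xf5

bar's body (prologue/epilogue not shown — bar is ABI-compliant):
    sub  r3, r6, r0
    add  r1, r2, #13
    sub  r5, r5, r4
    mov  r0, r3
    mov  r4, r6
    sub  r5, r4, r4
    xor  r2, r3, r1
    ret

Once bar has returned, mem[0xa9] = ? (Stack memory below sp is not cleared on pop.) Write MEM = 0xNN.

prologue: push r1 -> mem[0xa9]=0xb4, sp=0xa9
body[0] sub  r3, r6, r0 -> r3=0xe5
body[1] add  r1, r2, #13 -> r1=0x03
body[2] sub  r5, r5, r4 -> r5=0x82
body[3] mov  r0, r3 -> r0=0xe5
body[4] mov  r4, r6 -> r4=0x0a
body[5] sub  r5, r4, r4 -> r5=0x00
body[6] xor  r2, r3, r1 -> r2=0xe6
epilogue: pop r1=0xb4, sp=0xaa
prologue pushed ['r1'] at ['0xa9']

MEM = 0xb4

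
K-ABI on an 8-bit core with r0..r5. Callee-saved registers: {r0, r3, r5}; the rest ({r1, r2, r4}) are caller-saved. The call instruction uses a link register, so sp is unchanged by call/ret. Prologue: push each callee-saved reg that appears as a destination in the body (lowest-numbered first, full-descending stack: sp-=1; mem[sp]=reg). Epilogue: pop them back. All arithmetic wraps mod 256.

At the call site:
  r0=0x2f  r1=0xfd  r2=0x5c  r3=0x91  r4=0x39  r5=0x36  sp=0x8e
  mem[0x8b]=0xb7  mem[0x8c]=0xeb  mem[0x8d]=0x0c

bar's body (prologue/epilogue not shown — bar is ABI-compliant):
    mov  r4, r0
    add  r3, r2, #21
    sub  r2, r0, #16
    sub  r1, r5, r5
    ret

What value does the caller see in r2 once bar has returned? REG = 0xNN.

prologue: push r3 → mem[0x8d]=0x91, sp=0x8d
body[0] mov  r4, r0 → r4=0x2f
body[1] add  r3, r2, #21 → r3=0x71
body[2] sub  r2, r0, #16 → r2=0x1f
body[3] sub  r1, r5, r5 → r1=0x00
epilogue: pop r3=0x91, sp=0x8e
r2 is caller-saved → body value

REG = 0x1f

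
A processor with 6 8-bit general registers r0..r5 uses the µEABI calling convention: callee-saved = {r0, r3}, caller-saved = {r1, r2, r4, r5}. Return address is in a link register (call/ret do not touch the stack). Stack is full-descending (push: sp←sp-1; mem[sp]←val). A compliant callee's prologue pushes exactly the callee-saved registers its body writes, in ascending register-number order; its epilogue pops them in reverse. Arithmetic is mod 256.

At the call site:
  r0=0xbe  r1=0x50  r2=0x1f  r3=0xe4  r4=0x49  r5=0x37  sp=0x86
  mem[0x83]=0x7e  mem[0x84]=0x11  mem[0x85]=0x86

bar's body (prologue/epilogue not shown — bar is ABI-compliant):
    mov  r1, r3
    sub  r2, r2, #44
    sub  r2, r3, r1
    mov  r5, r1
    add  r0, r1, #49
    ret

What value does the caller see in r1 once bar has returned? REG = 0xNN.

REG = 0xe4

prologue: push r0 -> mem[0x85]=0xbe, sp=0x85
body[0] mov  r1, r3 -> r1=0xe4
body[1] sub  r2, r2, #44 -> r2=0xf3
body[2] sub  r2, r3, r1 -> r2=0x00
body[3] mov  r5, r1 -> r5=0xe4
body[4] add  r0, r1, #49 -> r0=0x15
epilogue: pop r0=0xbe, sp=0x86
r1 is caller-saved -> body value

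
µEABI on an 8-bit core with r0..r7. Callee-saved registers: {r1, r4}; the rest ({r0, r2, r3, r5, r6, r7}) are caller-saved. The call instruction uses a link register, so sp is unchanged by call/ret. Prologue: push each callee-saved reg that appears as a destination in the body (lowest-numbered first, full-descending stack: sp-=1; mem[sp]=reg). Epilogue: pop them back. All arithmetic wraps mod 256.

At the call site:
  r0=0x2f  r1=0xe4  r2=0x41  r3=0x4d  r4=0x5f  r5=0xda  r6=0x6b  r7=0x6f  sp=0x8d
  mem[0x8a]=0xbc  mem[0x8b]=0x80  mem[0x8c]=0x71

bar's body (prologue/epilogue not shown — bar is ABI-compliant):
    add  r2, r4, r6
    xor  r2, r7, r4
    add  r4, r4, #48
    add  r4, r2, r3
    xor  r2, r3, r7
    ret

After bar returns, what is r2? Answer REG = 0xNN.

REG = 0x22

prologue: push r4 -> mem[0x8c]=0x5f, sp=0x8c
body[0] add  r2, r4, r6 -> r2=0xca
body[1] xor  r2, r7, r4 -> r2=0x30
body[2] add  r4, r4, #48 -> r4=0x8f
body[3] add  r4, r2, r3 -> r4=0x7d
body[4] xor  r2, r3, r7 -> r2=0x22
epilogue: pop r4=0x5f, sp=0x8d
r2 is caller-saved -> body value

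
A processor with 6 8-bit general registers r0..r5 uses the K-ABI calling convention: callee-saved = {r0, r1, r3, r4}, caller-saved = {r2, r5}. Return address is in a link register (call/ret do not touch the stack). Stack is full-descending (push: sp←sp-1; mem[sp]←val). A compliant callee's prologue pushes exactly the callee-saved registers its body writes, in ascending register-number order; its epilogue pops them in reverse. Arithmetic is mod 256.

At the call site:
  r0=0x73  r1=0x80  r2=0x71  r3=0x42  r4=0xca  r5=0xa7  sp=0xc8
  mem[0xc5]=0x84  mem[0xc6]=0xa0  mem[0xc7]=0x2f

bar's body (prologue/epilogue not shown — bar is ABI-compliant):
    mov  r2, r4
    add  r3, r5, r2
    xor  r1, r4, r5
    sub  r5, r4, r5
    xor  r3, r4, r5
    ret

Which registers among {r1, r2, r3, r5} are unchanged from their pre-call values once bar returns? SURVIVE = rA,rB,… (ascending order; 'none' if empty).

prologue: push r1 -> mem[0xc7]=0x80, sp=0xc7
prologue: push r3 -> mem[0xc6]=0x42, sp=0xc6
body[0] mov  r2, r4 -> r2=0xca
body[1] add  r3, r5, r2 -> r3=0x71
body[2] xor  r1, r4, r5 -> r1=0x6d
body[3] sub  r5, r4, r5 -> r5=0x23
body[4] xor  r3, r4, r5 -> r3=0xe9
epilogue: pop r3=0x42, sp=0xc7
epilogue: pop r1=0x80, sp=0xc8
r1: callee-saved, written=True
r2: caller-saved, written=True
r3: callee-saved, written=True
r5: caller-saved, written=True

SURVIVE = r1,r3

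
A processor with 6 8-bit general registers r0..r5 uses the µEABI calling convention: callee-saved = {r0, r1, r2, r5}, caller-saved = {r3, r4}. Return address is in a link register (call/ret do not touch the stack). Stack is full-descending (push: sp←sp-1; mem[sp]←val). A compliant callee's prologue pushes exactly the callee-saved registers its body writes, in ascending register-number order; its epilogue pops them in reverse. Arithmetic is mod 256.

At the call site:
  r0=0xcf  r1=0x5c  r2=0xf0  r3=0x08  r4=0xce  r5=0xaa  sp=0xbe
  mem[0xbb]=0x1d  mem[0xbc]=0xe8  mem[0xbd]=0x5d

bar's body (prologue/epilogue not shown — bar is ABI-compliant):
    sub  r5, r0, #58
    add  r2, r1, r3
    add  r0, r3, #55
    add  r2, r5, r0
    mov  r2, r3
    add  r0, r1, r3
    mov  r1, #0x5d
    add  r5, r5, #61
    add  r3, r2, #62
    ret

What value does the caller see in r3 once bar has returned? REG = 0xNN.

prologue: push r0 -> mem[0xbd]=0xcf, sp=0xbd
prologue: push r1 -> mem[0xbc]=0x5c, sp=0xbc
prologue: push r2 -> mem[0xbb]=0xf0, sp=0xbb
prologue: push r5 -> mem[0xba]=0xaa, sp=0xba
body[0] sub  r5, r0, #58 -> r5=0x95
body[1] add  r2, r1, r3 -> r2=0x64
body[2] add  r0, r3, #55 -> r0=0x3f
body[3] add  r2, r5, r0 -> r2=0xd4
body[4] mov  r2, r3 -> r2=0x08
body[5] add  r0, r1, r3 -> r0=0x64
body[6] mov  r1, #0x5d -> r1=0x5d
body[7] add  r5, r5, #61 -> r5=0xd2
body[8] add  r3, r2, #62 -> r3=0x46
epilogue: pop r5=0xaa, sp=0xbb
epilogue: pop r2=0xf0, sp=0xbc
epilogue: pop r1=0x5c, sp=0xbd
epilogue: pop r0=0xcf, sp=0xbe
r3 is caller-saved -> body value

REG = 0x46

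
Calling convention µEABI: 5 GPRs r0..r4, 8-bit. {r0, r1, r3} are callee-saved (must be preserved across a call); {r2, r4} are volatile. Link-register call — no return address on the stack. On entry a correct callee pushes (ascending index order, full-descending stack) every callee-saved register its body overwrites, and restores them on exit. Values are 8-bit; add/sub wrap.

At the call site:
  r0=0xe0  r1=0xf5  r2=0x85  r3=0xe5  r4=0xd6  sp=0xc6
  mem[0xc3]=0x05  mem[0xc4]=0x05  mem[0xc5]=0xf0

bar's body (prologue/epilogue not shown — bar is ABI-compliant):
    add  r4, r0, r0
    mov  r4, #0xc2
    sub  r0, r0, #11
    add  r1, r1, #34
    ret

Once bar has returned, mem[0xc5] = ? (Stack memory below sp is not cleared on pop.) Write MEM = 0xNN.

prologue: push r0 → mem[0xc5]=0xe0, sp=0xc5
prologue: push r1 → mem[0xc4]=0xf5, sp=0xc4
body[0] add  r4, r0, r0 → r4=0xc0
body[1] mov  r4, #0xc2 → r4=0xc2
body[2] sub  r0, r0, #11 → r0=0xd5
body[3] add  r1, r1, #34 → r1=0x17
epilogue: pop r1=0xf5, sp=0xc5
epilogue: pop r0=0xe0, sp=0xc6
prologue pushed ['r0', 'r1'] at ['0xc5', '0xc4']

MEM = 0xe0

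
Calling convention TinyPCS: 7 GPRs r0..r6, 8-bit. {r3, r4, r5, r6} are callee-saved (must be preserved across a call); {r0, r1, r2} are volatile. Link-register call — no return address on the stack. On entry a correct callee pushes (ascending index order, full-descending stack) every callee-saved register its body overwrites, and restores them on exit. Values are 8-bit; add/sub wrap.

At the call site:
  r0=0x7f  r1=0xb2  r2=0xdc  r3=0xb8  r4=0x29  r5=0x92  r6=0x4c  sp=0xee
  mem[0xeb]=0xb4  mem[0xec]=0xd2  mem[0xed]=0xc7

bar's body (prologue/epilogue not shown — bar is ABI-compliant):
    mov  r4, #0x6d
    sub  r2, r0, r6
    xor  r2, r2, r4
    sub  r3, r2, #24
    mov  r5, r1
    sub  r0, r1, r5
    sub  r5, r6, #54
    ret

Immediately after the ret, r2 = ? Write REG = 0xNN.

REG = 0x5e

prologue: push r3 → mem[0xed]=0xb8, sp=0xed
prologue: push r4 → mem[0xec]=0x29, sp=0xec
prologue: push r5 → mem[0xeb]=0x92, sp=0xeb
body[0] mov  r4, #0x6d → r4=0x6d
body[1] sub  r2, r0, r6 → r2=0x33
body[2] xor  r2, r2, r4 → r2=0x5e
body[3] sub  r3, r2, #24 → r3=0x46
body[4] mov  r5, r1 → r5=0xb2
body[5] sub  r0, r1, r5 → r0=0x00
body[6] sub  r5, r6, #54 → r5=0x16
epilogue: pop r5=0x92, sp=0xec
epilogue: pop r4=0x29, sp=0xed
epilogue: pop r3=0xb8, sp=0xee
r2 is caller-saved → body value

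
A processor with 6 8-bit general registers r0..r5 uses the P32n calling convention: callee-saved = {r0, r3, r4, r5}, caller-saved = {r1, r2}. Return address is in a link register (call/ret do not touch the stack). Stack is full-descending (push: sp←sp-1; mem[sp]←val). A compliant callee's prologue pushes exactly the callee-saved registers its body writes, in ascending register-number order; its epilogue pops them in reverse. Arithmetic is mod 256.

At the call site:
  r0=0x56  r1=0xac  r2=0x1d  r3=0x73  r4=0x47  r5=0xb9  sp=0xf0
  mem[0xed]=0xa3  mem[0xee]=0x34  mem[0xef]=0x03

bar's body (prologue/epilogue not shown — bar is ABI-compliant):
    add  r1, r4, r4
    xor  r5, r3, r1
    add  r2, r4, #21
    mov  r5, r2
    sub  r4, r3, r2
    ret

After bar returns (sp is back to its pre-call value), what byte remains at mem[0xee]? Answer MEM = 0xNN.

MEM = 0xb9

prologue: push r4 → mem[0xef]=0x47, sp=0xef
prologue: push r5 → mem[0xee]=0xb9, sp=0xee
body[0] add  r1, r4, r4 → r1=0x8e
body[1] xor  r5, r3, r1 → r5=0xfd
body[2] add  r2, r4, #21 → r2=0x5c
body[3] mov  r5, r2 → r5=0x5c
body[4] sub  r4, r3, r2 → r4=0x17
epilogue: pop r5=0xb9, sp=0xef
epilogue: pop r4=0x47, sp=0xf0
prologue pushed ['r4', 'r5'] at ['0xef', '0xee']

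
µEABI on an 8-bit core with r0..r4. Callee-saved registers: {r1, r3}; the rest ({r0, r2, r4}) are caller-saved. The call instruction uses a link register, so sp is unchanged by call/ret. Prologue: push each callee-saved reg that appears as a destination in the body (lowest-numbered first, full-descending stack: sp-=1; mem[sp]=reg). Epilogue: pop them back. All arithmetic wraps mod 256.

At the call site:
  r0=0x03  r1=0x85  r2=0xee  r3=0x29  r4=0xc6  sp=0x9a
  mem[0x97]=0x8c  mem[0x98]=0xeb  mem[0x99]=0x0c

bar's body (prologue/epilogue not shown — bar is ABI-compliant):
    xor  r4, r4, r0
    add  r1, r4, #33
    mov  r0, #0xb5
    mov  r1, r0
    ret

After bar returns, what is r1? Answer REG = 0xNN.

REG = 0x85

prologue: push r1 -> mem[0x99]=0x85, sp=0x99
body[0] xor  r4, r4, r0 -> r4=0xc5
body[1] add  r1, r4, #33 -> r1=0xe6
body[2] mov  r0, #0xb5 -> r0=0xb5
body[3] mov  r1, r0 -> r1=0xb5
epilogue: pop r1=0x85, sp=0x9a
r1 is callee-saved -> restored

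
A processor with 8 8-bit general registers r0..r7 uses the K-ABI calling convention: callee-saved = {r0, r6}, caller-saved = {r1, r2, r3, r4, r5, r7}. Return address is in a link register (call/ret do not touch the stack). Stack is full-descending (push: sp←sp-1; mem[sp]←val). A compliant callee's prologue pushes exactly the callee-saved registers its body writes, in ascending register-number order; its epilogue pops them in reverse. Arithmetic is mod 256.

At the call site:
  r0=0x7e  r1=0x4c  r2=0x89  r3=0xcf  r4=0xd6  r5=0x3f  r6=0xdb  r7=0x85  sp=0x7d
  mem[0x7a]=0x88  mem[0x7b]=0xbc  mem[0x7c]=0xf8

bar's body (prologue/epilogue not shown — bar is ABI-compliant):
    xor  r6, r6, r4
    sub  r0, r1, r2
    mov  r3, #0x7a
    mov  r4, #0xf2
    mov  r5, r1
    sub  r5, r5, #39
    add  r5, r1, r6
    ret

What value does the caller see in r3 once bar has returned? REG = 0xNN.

REG = 0x7a

prologue: push r0 → mem[0x7c]=0x7e, sp=0x7c
prologue: push r6 → mem[0x7b]=0xdb, sp=0x7b
body[0] xor  r6, r6, r4 → r6=0x0d
body[1] sub  r0, r1, r2 → r0=0xc3
body[2] mov  r3, #0x7a → r3=0x7a
body[3] mov  r4, #0xf2 → r4=0xf2
body[4] mov  r5, r1 → r5=0x4c
body[5] sub  r5, r5, #39 → r5=0x25
body[6] add  r5, r1, r6 → r5=0x59
epilogue: pop r6=0xdb, sp=0x7c
epilogue: pop r0=0x7e, sp=0x7d
r3 is caller-saved → body value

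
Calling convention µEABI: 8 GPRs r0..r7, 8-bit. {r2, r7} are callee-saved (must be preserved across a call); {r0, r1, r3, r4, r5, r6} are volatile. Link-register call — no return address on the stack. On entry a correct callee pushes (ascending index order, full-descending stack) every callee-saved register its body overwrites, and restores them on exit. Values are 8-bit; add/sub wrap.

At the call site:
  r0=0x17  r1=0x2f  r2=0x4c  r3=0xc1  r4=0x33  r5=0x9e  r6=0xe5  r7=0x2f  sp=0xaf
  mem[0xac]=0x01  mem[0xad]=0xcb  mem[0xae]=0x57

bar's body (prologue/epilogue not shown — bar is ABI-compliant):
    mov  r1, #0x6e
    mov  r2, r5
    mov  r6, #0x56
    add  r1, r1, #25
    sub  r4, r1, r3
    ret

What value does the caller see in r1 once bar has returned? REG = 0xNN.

prologue: push r2 → mem[0xae]=0x4c, sp=0xae
body[0] mov  r1, #0x6e → r1=0x6e
body[1] mov  r2, r5 → r2=0x9e
body[2] mov  r6, #0x56 → r6=0x56
body[3] add  r1, r1, #25 → r1=0x87
body[4] sub  r4, r1, r3 → r4=0xc6
epilogue: pop r2=0x4c, sp=0xaf
r1 is caller-saved → body value

REG = 0x87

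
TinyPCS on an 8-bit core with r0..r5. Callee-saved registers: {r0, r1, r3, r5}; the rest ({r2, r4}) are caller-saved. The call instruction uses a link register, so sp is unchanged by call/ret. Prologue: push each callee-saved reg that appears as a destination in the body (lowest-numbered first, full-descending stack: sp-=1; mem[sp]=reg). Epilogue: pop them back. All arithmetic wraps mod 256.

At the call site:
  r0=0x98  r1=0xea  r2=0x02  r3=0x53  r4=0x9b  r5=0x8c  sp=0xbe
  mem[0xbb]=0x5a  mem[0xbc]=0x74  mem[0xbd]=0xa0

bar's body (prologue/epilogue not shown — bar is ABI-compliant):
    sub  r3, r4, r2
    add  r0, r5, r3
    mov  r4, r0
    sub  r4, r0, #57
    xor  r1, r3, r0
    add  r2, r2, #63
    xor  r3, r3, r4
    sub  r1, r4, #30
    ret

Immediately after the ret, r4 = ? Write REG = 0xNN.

prologue: push r0 → mem[0xbd]=0x98, sp=0xbd
prologue: push r1 → mem[0xbc]=0xea, sp=0xbc
prologue: push r3 → mem[0xbb]=0x53, sp=0xbb
body[0] sub  r3, r4, r2 → r3=0x99
body[1] add  r0, r5, r3 → r0=0x25
body[2] mov  r4, r0 → r4=0x25
body[3] sub  r4, r0, #57 → r4=0xec
body[4] xor  r1, r3, r0 → r1=0xbc
body[5] add  r2, r2, #63 → r2=0x41
body[6] xor  r3, r3, r4 → r3=0x75
body[7] sub  r1, r4, #30 → r1=0xce
epilogue: pop r3=0x53, sp=0xbc
epilogue: pop r1=0xea, sp=0xbd
epilogue: pop r0=0x98, sp=0xbe
r4 is caller-saved → body value

REG = 0xec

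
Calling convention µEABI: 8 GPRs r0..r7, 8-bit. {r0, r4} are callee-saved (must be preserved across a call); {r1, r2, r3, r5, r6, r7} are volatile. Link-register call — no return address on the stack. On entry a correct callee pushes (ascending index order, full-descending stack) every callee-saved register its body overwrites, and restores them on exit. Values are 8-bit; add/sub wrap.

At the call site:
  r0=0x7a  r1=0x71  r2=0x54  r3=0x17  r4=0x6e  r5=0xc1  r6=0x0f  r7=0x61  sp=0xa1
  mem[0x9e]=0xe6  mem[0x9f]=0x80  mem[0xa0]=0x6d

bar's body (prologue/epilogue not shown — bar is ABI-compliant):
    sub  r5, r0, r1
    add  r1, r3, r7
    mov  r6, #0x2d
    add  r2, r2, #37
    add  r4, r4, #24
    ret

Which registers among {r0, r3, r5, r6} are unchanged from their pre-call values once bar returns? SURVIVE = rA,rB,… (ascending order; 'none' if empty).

prologue: push r4 → mem[0xa0]=0x6e, sp=0xa0
body[0] sub  r5, r0, r1 → r5=0x09
body[1] add  r1, r3, r7 → r1=0x78
body[2] mov  r6, #0x2d → r6=0x2d
body[3] add  r2, r2, #37 → r2=0x79
body[4] add  r4, r4, #24 → r4=0x86
epilogue: pop r4=0x6e, sp=0xa1
r0: callee-saved, written=False
r3: caller-saved, written=False
r5: caller-saved, written=True
r6: caller-saved, written=True

SURVIVE = r0,r3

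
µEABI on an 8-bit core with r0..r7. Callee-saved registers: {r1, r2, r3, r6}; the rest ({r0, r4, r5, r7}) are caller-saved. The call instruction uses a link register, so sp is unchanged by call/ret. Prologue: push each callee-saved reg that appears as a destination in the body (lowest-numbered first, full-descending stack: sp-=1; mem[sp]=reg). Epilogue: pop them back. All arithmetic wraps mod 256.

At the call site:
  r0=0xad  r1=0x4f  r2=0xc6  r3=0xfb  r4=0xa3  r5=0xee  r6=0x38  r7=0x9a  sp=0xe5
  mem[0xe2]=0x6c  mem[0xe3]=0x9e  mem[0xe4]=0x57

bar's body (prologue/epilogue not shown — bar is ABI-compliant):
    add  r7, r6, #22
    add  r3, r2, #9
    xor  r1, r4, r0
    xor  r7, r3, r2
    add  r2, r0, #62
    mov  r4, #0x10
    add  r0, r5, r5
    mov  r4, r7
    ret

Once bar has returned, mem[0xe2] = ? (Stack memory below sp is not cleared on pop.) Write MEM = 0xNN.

MEM = 0xfb

prologue: push r1 → mem[0xe4]=0x4f, sp=0xe4
prologue: push r2 → mem[0xe3]=0xc6, sp=0xe3
prologue: push r3 → mem[0xe2]=0xfb, sp=0xe2
body[0] add  r7, r6, #22 → r7=0x4e
body[1] add  r3, r2, #9 → r3=0xcf
body[2] xor  r1, r4, r0 → r1=0x0e
body[3] xor  r7, r3, r2 → r7=0x09
body[4] add  r2, r0, #62 → r2=0xeb
body[5] mov  r4, #0x10 → r4=0x10
body[6] add  r0, r5, r5 → r0=0xdc
body[7] mov  r4, r7 → r4=0x09
epilogue: pop r3=0xfb, sp=0xe3
epilogue: pop r2=0xc6, sp=0xe4
epilogue: pop r1=0x4f, sp=0xe5
prologue pushed ['r1', 'r2', 'r3'] at ['0xe4', '0xe3', '0xe2']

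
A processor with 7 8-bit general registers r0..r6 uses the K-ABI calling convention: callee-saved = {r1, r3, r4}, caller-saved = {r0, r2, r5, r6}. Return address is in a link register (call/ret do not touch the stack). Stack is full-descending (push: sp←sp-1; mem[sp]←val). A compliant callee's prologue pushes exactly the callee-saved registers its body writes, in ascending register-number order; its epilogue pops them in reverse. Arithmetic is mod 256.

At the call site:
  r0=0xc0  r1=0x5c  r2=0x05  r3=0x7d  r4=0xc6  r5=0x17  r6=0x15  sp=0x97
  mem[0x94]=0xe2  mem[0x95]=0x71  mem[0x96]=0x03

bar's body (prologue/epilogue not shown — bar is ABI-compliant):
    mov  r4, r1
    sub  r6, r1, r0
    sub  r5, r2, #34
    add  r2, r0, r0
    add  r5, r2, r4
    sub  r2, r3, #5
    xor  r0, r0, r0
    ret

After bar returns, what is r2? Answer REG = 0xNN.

prologue: push r4 -> mem[0x96]=0xc6, sp=0x96
body[0] mov  r4, r1 -> r4=0x5c
body[1] sub  r6, r1, r0 -> r6=0x9c
body[2] sub  r5, r2, #34 -> r5=0xe3
body[3] add  r2, r0, r0 -> r2=0x80
body[4] add  r5, r2, r4 -> r5=0xdc
body[5] sub  r2, r3, #5 -> r2=0x78
body[6] xor  r0, r0, r0 -> r0=0x00
epilogue: pop r4=0xc6, sp=0x97
r2 is caller-saved -> body value

REG = 0x78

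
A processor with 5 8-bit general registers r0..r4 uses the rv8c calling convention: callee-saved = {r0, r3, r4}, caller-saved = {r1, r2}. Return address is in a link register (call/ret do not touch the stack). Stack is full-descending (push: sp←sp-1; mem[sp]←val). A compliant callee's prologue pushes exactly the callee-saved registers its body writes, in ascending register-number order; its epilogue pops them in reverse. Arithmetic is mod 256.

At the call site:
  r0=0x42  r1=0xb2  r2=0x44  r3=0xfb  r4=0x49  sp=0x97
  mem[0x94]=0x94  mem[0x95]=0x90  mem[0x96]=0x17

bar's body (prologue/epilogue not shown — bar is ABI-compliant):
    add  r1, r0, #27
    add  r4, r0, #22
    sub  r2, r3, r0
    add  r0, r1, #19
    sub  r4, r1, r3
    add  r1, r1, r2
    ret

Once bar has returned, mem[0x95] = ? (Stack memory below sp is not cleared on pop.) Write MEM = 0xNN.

MEM = 0x49

prologue: push r0 → mem[0x96]=0x42, sp=0x96
prologue: push r4 → mem[0x95]=0x49, sp=0x95
body[0] add  r1, r0, #27 → r1=0x5d
body[1] add  r4, r0, #22 → r4=0x58
body[2] sub  r2, r3, r0 → r2=0xb9
body[3] add  r0, r1, #19 → r0=0x70
body[4] sub  r4, r1, r3 → r4=0x62
body[5] add  r1, r1, r2 → r1=0x16
epilogue: pop r4=0x49, sp=0x96
epilogue: pop r0=0x42, sp=0x97
prologue pushed ['r0', 'r4'] at ['0x96', '0x95']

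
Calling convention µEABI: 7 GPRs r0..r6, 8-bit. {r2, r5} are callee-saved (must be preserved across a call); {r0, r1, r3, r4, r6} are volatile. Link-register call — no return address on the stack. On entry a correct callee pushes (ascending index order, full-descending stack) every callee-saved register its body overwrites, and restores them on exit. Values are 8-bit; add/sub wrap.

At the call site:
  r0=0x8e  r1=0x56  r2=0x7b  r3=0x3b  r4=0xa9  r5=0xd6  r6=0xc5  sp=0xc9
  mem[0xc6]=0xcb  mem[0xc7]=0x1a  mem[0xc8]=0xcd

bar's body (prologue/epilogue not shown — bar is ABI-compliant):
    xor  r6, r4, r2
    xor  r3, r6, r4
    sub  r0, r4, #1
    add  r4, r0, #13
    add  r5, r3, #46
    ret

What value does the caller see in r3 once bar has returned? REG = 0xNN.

REG = 0x7b

prologue: push r5 -> mem[0xc8]=0xd6, sp=0xc8
body[0] xor  r6, r4, r2 -> r6=0xd2
body[1] xor  r3, r6, r4 -> r3=0x7b
body[2] sub  r0, r4, #1 -> r0=0xa8
body[3] add  r4, r0, #13 -> r4=0xb5
body[4] add  r5, r3, #46 -> r5=0xa9
epilogue: pop r5=0xd6, sp=0xc9
r3 is caller-saved -> body value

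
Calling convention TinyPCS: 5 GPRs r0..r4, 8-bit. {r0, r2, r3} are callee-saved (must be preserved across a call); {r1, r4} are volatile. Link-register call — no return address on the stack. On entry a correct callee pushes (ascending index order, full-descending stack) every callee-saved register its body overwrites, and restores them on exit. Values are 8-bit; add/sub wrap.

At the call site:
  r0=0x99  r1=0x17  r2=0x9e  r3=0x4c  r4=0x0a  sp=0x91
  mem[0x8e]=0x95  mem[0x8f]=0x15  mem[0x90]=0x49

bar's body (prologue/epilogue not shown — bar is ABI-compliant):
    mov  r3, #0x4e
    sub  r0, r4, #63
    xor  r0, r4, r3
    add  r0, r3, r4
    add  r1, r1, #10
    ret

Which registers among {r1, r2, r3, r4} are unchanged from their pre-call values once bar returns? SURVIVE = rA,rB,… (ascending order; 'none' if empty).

prologue: push r0 → mem[0x90]=0x99, sp=0x90
prologue: push r3 → mem[0x8f]=0x4c, sp=0x8f
body[0] mov  r3, #0x4e → r3=0x4e
body[1] sub  r0, r4, #63 → r0=0xcb
body[2] xor  r0, r4, r3 → r0=0x44
body[3] add  r0, r3, r4 → r0=0x58
body[4] add  r1, r1, #10 → r1=0x21
epilogue: pop r3=0x4c, sp=0x90
epilogue: pop r0=0x99, sp=0x91
r1: caller-saved, written=True
r2: callee-saved, written=False
r3: callee-saved, written=True
r4: caller-saved, written=False

SURVIVE = r2,r3,r4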